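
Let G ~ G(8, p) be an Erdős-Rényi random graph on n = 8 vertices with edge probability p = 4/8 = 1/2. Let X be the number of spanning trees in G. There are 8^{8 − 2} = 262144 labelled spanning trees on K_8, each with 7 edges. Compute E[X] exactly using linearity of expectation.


K_8 has 8^{8 − 2} = 262144 labelled spanning trees.
For each such spanning tree H, let X_H = 1 if all 7 edges of H are present in G. Then P[X_H = 1] = p^{7} = (1/2)^{7} = 1/128.
By linearity: E[X] = Σ_H E[X_H] = 262144 · p^{7} = 262144 · 1/128 = 2048.
Numerically: E[X] ≈ 2.05e+03.

E[X] = 262144 · (1/2)^{7} = 2048 ≈ 2.05e+03.


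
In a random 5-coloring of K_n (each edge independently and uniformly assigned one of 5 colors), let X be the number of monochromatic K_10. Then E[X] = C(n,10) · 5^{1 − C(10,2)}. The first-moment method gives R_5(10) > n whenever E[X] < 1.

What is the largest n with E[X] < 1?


We need C(n, 10) · 5^{1 − 45} < 1, i.e. C(n, 10) < 5^{45 − 1} = 5684341886080801486968994140625.
Check values of n near the boundary:
  n = 5390: C(5390, 10) = 5655833965919099070255434039753; 5655833965919099070255434039753 < 5684341886080801486968994140625? YES
  n = 5391: C(5391, 10) = 5666344714787188828795213697883; 5666344714787188828795213697883 < 5684341886080801486968994140625? YES
  n = 5392: C(5392, 10) = 5676873040158402483252283957448; 5676873040158402483252283957448 < 5684341886080801486968994140625? YES
  n = 5393: C(5393, 10) = 5687418968154238267170642278008; 5687418968154238267170642278008 < 5684341886080801486968994140625? NO
The largest n with C(n, 10) < 5684341886080801486968994140625 is n = 5392 (where E[X] = 5676873040158402483252283957448/5684341886080801486968994140625 ≈ 0.9987). Hence R_5(10) > 5392, i.e. R_5(10) ≥ 5393.

Largest n = 5392; hence R_5(10) > 5392.


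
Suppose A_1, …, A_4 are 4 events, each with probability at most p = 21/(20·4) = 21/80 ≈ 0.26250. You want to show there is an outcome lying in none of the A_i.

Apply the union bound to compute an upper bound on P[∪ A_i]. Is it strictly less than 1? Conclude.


Union bound: P[∪_{i=1}^{4} A_i] ≤ Σ_i P[A_i] ≤ 4·p = 4·(21/80) = 21/20.
Numerically: 21/20 ≈ 1.05000.
Is 21/20 < 1? NO.
Since the bound 21/20 is ≥ 1, the union bound is uninformative here; it does NOT by itself certify existence.

4·p = 21/20 ≈ 1.05000; existence NOT certified by the union bound.


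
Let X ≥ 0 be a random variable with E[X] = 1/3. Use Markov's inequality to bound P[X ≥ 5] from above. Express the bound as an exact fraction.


μ = E[X] = 1/3, a = 5.
Markov: P[X ≥ 5] ≤ μ/a = (1/3)/5 = 1/15.
Numerically: ≈ 0.0667.
(Since a = 5 > μ = 0.3333, the bound 1/15 is < 1 and informative.)

P[X ≥ 5] ≤ 1/15 ≈ 0.0667.


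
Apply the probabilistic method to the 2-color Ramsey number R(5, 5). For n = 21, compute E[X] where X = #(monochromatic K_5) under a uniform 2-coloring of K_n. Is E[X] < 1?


E[X] = C(21, 5) · 2^{1 − 10} = 20349 · 2^{−9} = 20349/512.
As a reduced fraction: E[X] = 20349/512 ≈ 39.744141.
Is E[X] < 1? NO.
Since E[X] ≥ 1, the first-moment bound is inconclusive at n = 21; it does NOT by itself certify R(5, 5) > 21.

E[X] = 20349/512 ≈ 39.744141; E[X] ≥ 1; first-moment method inconclusive here.


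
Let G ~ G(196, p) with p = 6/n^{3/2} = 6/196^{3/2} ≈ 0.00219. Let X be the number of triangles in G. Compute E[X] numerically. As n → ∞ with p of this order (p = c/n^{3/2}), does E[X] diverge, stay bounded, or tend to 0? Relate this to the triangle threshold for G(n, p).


Number of potential triangles: C(196, 3) = 1235780.
Each occurs with probability p³ ≈ (0.00219)³ ≈ 1.04545e-08.
By linearity: E[X] = C(196, 3)·p³ ≈ 1235780 · 1.04545e-08 ≈ 0.013.
Since α = 3/2 > 1, p = c/n^{3/2} = o(1/n) is below the triangle threshold p ~ 1/n. Asymptotically E[X] ~ (c³/6)·n^{3(1−α)} = (6³/6)·n^{-1.5} → 0, so by Markov's inequality G has no triangles w.h.p.

E[X] ≈ 0.013; in regime p = Θ(1/n^{3/2}) E[X] tends to 0 (below the triangle threshold p ~ 1/n).


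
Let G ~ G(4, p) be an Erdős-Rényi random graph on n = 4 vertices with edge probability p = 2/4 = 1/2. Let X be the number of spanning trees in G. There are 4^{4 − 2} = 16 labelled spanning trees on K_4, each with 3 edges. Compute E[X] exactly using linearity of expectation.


K_4 has 4^{4 − 2} = 16 labelled spanning trees.
For each such spanning tree H, let X_H = 1 if all 3 edges of H are present in G. Then P[X_H = 1] = p^{3} = (1/2)^{3} = 1/8.
By linearity: E[X] = Σ_H E[X_H] = 16 · p^{3} = 16 · 1/8 = 2.
Numerically: E[X] ≈ 2.

E[X] = 16 · (1/2)^{3} = 2 ≈ 2.


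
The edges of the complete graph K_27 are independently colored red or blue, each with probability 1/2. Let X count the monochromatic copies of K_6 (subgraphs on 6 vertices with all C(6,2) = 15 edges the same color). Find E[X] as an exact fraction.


Let X = Σ_S X_S over the C(27, 6) = 296010 subsets S of size 6, where X_S = 1 if the K_6 on S is monochromatic.
For a fixed S, the K_6 on S has C(6, 2) = 15 edges. P[all 15 edges red] = (1/2)^15, and likewise for blue, so P[monochromatic] = 2·(1/2)^15 = 2^{1 − 15} = 1/16384.
By linearity: E[X] = C(27, 6) · 2^{1 − 15} = 296010 · 1/16384 = 148005/8192.
Numerically: E[X] ≈ 18.067.

E[X] = C(27,6)·2^(1−C(6,2)) = 148005/8192 ≈ 18.067.


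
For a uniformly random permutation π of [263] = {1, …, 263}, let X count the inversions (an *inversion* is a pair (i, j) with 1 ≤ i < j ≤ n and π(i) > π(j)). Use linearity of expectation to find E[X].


Write X = Σ X_I over the C(263, 2) = 34453 pairs i < j, with X_I the indicator of one inversion.
There are 34453 indicators.
For each fixed pair i < j, the values π(i) and π(j) are two distinct elements of {1, …, 263} in uniformly random order; by symmetry P[π(i) > π(j)] = 1/2.
By linearity: E[X] = 34453 · (1/2) = C(263, 2) · (1/2) = 34453/2 = 34453/2 ≈ 17226.50000.

E[X] = 34453/2 = 17226.50000.


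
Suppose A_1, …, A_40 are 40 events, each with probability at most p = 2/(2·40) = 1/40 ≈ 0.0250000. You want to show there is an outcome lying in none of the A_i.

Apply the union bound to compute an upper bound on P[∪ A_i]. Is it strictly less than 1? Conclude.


Union bound: P[∪_{i=1}^{40} A_i] ≤ Σ_i P[A_i] ≤ 40·p = 40·(1/40) = 1.
Numerically: 1 ≈ 1.0000000.
Is 1 < 1? NO.
Since the bound 1 is ≥ 1, the union bound is uninformative here; it does NOT by itself certify existence.

40·p = 1 ≈ 1.0000000; existence NOT certified by the union bound.


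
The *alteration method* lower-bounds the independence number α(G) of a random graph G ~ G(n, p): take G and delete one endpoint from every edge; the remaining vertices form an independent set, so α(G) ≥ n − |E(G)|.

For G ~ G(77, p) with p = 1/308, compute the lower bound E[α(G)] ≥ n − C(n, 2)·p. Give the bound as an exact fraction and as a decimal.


E[|E(G)|] = C(77, 2)·p = 2926 · (1/308) = 19/2.
E[α(G)] ≥ n − E[|E(G)|] = 77 − 19/2 = 135/2.
Numerically: ≈ 67.500.
(This is only a lower bound; the true E[α(G)] may be larger.)

E[α(G)] ≥ 135/2 ≈ 67.500.


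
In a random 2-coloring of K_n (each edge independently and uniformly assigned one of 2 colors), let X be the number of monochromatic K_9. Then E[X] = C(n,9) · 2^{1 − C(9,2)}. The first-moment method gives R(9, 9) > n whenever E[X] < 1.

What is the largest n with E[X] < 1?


We need C(n, 9) · 2^{1 − 36} < 1, i.e. C(n, 9) < 2^{36 − 1} = 34359738368.
Check values of n near the boundary:
  n = 60: C(60, 9) = 14783142660; 14783142660 < 34359738368? YES
  n = 61: C(61, 9) = 17341763505; 17341763505 < 34359738368? YES
  n = 62: C(62, 9) = 20286591270; 20286591270 < 34359738368? YES
  n = 63: C(63, 9) = 23667689815; 23667689815 < 34359738368? YES
  n = 64: C(64, 9) = 27540584512; 27540584512 < 34359738368? YES
  n = 65: C(65, 9) = 31966749880; 31966749880 < 34359738368? YES
  n = 66: C(66, 9) = 37014131440; 37014131440 < 34359738368? NO
  n = 67: C(67, 9) = 42757703560; 42757703560 < 34359738368? NO
The largest n with C(n, 9) < 34359738368 is n = 65 (where E[X] = 3995843735/4294967296 ≈ 0.93035). Hence R(9, 9) > 65, i.e. R(9, 9) ≥ 66.

Largest n = 65; hence R(9, 9) > 65.


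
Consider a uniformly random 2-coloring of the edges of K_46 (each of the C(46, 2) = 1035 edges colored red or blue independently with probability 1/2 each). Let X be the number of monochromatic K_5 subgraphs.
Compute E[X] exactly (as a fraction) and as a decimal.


Let X = Σ_S X_S over the C(46, 5) = 1370754 subsets S of size 5, where X_S = 1 if the K_5 on S is monochromatic.
For a fixed S, the K_5 on S has C(5, 2) = 10 edges. P[all 10 edges red] = (1/2)^10, and likewise for blue, so P[monochromatic] = 2·(1/2)^10 = 2^{1 − 10} = 1/512.
Summing: E[X] = C(46, 5) · 2^{1 − 10} = 1370754 · 1/512 = 685377/256.
Numerically: E[X] ≈ 2677.254.

E[X] = C(46,5)·2^(1−C(5,2)) = 685377/256 ≈ 2677.254.


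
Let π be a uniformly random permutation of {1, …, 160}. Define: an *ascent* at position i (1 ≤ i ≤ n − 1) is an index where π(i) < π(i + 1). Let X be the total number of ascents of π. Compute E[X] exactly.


Write X = Σ X_I over i = 1, …, 159, with X_I the indicator of one ascent.
There are 159 indicators.
For each fixed i, the pair (π(i), π(i+1)) is a uniformly random ordered pair of distinct values from {1, …, 160}; by symmetry P[π(i) < π(i+1)] = 1/2.
By linearity: E[X] = 159 · (1/2) = (160 − 1) · (1/2) = 159/2 ≈ 79.50000.

E[X] = 159/2 = 79.50000.


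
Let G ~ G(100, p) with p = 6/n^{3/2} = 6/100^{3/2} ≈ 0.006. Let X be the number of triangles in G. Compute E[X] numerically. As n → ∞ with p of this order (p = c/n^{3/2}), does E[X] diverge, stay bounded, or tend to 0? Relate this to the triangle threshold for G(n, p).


Number of potential triangles: C(100, 3) = 161700.
Each occurs with probability p³ ≈ (0.006)³ ≈ 2.16000000e-07.
By linearity: E[X] = C(100, 3)·p³ ≈ 161700 · 2.16000000e-07 ≈ 0.034927.
Since α = 3/2 > 1, p = c/n^{3/2} = o(1/n) is below the triangle threshold p ~ 1/n. Asymptotically E[X] ~ (c³/6)·n^{3(1−α)} = (6³/6)·n^{-1.5} → 0, so by Markov's inequality G has no triangles w.h.p.

E[X] ≈ 0.034927; in regime p = Θ(1/n^{3/2}) E[X] tends to 0 (below the triangle threshold p ~ 1/n).


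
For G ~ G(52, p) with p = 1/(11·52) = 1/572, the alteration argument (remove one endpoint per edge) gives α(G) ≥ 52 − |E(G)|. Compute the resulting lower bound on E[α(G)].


E[|E(G)|] = C(52, 2)·p = 1326 · (1/572) = 51/22.
E[α(G)] ≥ n − E[|E(G)|] = 52 − 51/22 = 1093/22.
Numerically: ≈ 49.681818.
(This is only a lower bound; the true E[α(G)] may be larger.)

E[α(G)] ≥ 1093/22 ≈ 49.681818.


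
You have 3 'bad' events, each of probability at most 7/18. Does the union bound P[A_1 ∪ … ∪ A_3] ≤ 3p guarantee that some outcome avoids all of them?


Union bound: P[∪_{i=1}^{3} A_i] ≤ Σ_i P[A_i] ≤ 3·p = 3·(7/18) = 7/6.
Numerically: 7/6 ≈ 1.16667.
Is 7/6 < 1? NO.
Since the bound 7/6 is ≥ 1, the union bound is uninformative here; it does NOT by itself certify existence.

3·p = 7/6 ≈ 1.16667; existence NOT certified by the union bound.


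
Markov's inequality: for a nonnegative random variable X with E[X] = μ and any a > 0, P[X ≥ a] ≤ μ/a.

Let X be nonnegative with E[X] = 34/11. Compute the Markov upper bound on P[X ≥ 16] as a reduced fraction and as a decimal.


μ = E[X] = 34/11, a = 16.
Markov: P[X ≥ 16] ≤ μ/a = (34/11)/16 = 17/88.
Numerically: ≈ 0.193182.
(Since a = 16 > μ = 3.090909, the bound 17/88 is < 1 and informative.)

P[X ≥ 16] ≤ 17/88 ≈ 0.193182.


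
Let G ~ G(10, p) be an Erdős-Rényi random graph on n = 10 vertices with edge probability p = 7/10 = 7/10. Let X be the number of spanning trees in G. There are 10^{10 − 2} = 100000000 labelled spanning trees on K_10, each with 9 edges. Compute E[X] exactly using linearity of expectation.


K_10 has 10^{10 − 2} = 100000000 labelled spanning trees.
For each such spanning tree H, let X_H = 1 if all 9 edges of H are present in G. Then P[X_H = 1] = p^{9} = (7/10)^{9} = 40353607/1000000000.
By linearity of expectation: E[X] = Σ_H E[X_H] = 100000000 · p^{9} = 100000000 · 40353607/1000000000 = 40353607/10.
Numerically: E[X] ≈ 4.0354e+06.

E[X] = 100000000 · (7/10)^{9} = 40353607/10 ≈ 4.0354e+06.


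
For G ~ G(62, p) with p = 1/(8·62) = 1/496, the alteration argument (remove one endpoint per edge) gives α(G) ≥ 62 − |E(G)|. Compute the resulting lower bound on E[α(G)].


E[|E(G)|] = C(62, 2)·p = 1891 · (1/496) = 61/16.
E[α(G)] ≥ n − E[|E(G)|] = 62 − 61/16 = 931/16.
Numerically: ≈ 58.188.
(This is only a lower bound; the true E[α(G)] may be larger.)

E[α(G)] ≥ 931/16 ≈ 58.188.


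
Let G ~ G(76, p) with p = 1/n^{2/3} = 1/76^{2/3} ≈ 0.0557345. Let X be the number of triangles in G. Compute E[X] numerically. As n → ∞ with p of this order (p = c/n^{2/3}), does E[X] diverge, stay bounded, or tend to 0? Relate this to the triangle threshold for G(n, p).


Number of potential triangles: C(76, 3) = 70300.
Each occurs with probability p³ ≈ (0.0557345)³ ≈ 1.73130194e-04.
By linearity: E[X] = C(76, 3)·p³ ≈ 70300 · 1.73130194e-04 ≈ 12.171053.
Since α = 2/3 < 1, p = c/n^{2/3} ≫ 1/n is above the triangle threshold p ~ 1/n. Asymptotically E[X] ~ (c³/6)·n^{3(1−α)} = (1³/6)·n^{1} → ∞; triangles are abundant w.h.p.

E[X] ≈ 12.171053; in regime p = Θ(1/n^{2/3}) E[X] diverges (above the triangle threshold p ~ 1/n).


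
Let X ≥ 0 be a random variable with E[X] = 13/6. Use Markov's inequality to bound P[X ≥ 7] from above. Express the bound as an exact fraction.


μ = E[X] = 13/6, a = 7.
Markov: P[X ≥ 7] ≤ μ/a = (13/6)/7 = 13/42.
Numerically: ≈ 0.309524.
(Since a = 7 > μ = 2.166667, the bound 13/42 is < 1 and informative.)

P[X ≥ 7] ≤ 13/42 ≈ 0.309524.


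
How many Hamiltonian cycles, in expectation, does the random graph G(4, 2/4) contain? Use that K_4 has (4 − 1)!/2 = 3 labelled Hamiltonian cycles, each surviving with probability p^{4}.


K_4 has (4 − 1)!/2 = 3 labelled Hamiltonian cycles.
For each such Hamiltonian cycle H, let X_H = 1 if all 4 edges of H are present in G. Then P[X_H = 1] = p^{4} = (1/2)^{4} = 1/16.
Summing the indicators: E[X] = Σ_H E[X_H] = 3 · p^{4} = 3 · 1/16 = 3/16.
Numerically: E[X] ≈ 0.188.

E[X] = 3 · (1/2)^{4} = 3/16 ≈ 0.188.


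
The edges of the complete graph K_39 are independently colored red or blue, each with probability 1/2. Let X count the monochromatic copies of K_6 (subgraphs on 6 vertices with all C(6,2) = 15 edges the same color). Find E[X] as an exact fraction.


Let X = Σ_S X_S over the C(39, 6) = 3262623 subsets S of size 6, where X_S = 1 if the K_6 on S is monochromatic.
For a fixed S, the K_6 on S has C(6, 2) = 15 edges. P[all 15 edges red] = (1/2)^15, and likewise for blue, so P[monochromatic] = 2·(1/2)^15 = 2^{1 − 15} = 1/16384.
By linearity: E[X] = C(39, 6) · 2^{1 − 15} = 3262623 · 1/16384 = 3262623/16384.
Numerically: E[X] ≈ 199.13470.

E[X] = C(39,6)·2^(1−C(6,2)) = 3262623/16384 ≈ 199.13470.


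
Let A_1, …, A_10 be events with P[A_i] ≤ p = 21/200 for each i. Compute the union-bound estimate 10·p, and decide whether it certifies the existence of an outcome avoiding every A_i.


Union bound: P[∪_{i=1}^{10} A_i] ≤ Σ_i P[A_i] ≤ 10·p = 10·(21/200) = 21/20.
Numerically: 21/20 ≈ 1.05000.
Is 21/20 < 1? NO.
Since the bound 21/20 is ≥ 1, the union bound is uninformative here; it does NOT by itself certify existence.

10·p = 21/20 ≈ 1.05000; existence NOT certified by the union bound.


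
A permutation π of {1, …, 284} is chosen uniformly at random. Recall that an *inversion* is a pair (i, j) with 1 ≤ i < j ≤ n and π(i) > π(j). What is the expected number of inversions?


Write X = Σ X_I over the C(284, 2) = 40186 pairs i < j, with X_I the indicator of one inversion.
There are 40186 indicators.
For each fixed pair i < j, the values π(i) and π(j) are two distinct elements of {1, …, 284} in uniformly random order; by symmetry P[π(i) > π(j)] = 1/2.
By linearity: E[X] = 40186 · (1/2) = C(284, 2) · (1/2) = 40186/2 = 20093 ≈ 20093.00000.

E[X] = 20093 = 20093.00000.


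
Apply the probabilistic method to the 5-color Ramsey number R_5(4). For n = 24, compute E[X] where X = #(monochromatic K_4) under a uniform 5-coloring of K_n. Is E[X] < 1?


E[X] = C(24, 4) · 5^{1 − 6} = 10626 · 5^{−5} = 10626/3125.
As a reduced fraction: E[X] = 10626/3125 ≈ 3.4003.
Is E[X] < 1? NO.
Since E[X] ≥ 1, the first-moment bound is inconclusive at n = 24; it does NOT by itself certify R_5(4) > 24.

E[X] = 10626/3125 ≈ 3.4003; E[X] ≥ 1; first-moment method inconclusive here.


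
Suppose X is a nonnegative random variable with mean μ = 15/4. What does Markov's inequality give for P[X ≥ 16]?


μ = E[X] = 15/4, a = 16.
Markov: P[X ≥ 16] ≤ μ/a = (15/4)/16 = 15/64.
Numerically: ≈ 0.2344.
(Since a = 16 > μ = 3.7500, the bound 15/64 is < 1 and informative.)

P[X ≥ 16] ≤ 15/64 ≈ 0.2344.


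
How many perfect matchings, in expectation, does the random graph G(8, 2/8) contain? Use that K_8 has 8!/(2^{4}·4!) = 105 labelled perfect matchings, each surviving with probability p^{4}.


K_8 has 8!/(2^{4}·4!) = 105 labelled perfect matchings.
For each such perfect matching H, let X_H = 1 if all 4 edges of H are present in G. Then P[X_H = 1] = p^{4} = (1/4)^{4} = 1/256.
By linearity: E[X] = Σ_H E[X_H] = 105 · p^{4} = 105 · 1/256 = 105/256.
Numerically: E[X] ≈ 0.4102.

E[X] = 105 · (1/4)^{4} = 105/256 ≈ 0.4102.


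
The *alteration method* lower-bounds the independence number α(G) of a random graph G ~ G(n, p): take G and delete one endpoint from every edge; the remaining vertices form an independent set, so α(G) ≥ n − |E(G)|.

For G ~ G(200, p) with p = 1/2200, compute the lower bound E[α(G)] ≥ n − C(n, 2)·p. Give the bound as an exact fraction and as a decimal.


E[|E(G)|] = C(200, 2)·p = 19900 · (1/2200) = 199/22.
E[α(G)] ≥ n − E[|E(G)|] = 200 − 199/22 = 4201/22.
Numerically: ≈ 190.955.
(This is only a lower bound; the true E[α(G)] may be larger.)

E[α(G)] ≥ 4201/22 ≈ 190.955.


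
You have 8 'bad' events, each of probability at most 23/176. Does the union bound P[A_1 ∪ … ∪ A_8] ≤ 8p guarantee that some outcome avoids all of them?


Union bound: P[∪_{i=1}^{8} A_i] ≤ Σ_i P[A_i] ≤ 8·p = 8·(23/176) = 23/22.
Numerically: 23/22 ≈ 1.0454545.
Is 23/22 < 1? NO.
Since the bound 23/22 is ≥ 1, the union bound is uninformative here; it does NOT by itself certify existence.

8·p = 23/22 ≈ 1.0454545; existence NOT certified by the union bound.


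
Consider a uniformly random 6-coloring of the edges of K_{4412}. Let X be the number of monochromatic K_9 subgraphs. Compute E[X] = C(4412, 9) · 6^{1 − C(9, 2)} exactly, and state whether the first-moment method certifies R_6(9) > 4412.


E[X] = C(4412, 9) · 6^{1 − 36} = 1731452449760113018141823620 · 6^{−35} = 1731452449760113018141823620/1719070799748422591028658176.
As a reduced fraction: E[X] = 432863112440028254535455905/429767699937105647757164544 ≈ 1.007.
Is E[X] < 1? NO.
Since E[X] ≥ 1, the first-moment bound is inconclusive at n = 4412; it does NOT by itself certify R_6(9) > 4412.

E[X] = 432863112440028254535455905/429767699937105647757164544 ≈ 1.007; E[X] ≥ 1; first-moment method inconclusive here.


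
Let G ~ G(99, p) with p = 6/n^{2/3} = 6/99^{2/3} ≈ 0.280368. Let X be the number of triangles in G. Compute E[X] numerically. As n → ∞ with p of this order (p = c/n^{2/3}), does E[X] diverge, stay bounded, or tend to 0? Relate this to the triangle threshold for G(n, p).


Number of potential triangles: C(99, 3) = 156849.
Each occurs with probability p³ ≈ (0.280368)³ ≈ 2.20385675e-02.
By linearity: E[X] = C(99, 3)·p³ ≈ 156849 · 2.20385675e-02 ≈ 3456.727273.
Since α = 2/3 < 1, p = c/n^{2/3} ≫ 1/n is above the triangle threshold p ~ 1/n. Asymptotically E[X] ~ (c³/6)·n^{3(1−α)} = (6³/6)·n^{1} → ∞; triangles are abundant w.h.p.

E[X] ≈ 3456.727273; in regime p = Θ(1/n^{2/3}) E[X] diverges (above the triangle threshold p ~ 1/n).


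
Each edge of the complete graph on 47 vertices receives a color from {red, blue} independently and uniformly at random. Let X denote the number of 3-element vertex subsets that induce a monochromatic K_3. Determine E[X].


Let X = Σ_S X_S over the C(47, 3) = 16215 subsets S of size 3, where X_S = 1 if the K_3 on S is monochromatic.
For a fixed S, the K_3 on S has C(3, 2) = 3 edges. P[all 3 edges red] = (1/2)^3, and likewise for blue, so P[monochromatic] = 2·(1/2)^3 = 2^{1 − 3} = 1/4.
By linearity of expectation: E[X] = C(47, 3) · 2^{1 − 3} = 16215 · 1/4 = 16215/4.
Numerically: E[X] ≈ 4053.750000.

E[X] = C(47,3)·2^(1−C(3,2)) = 16215/4 ≈ 4053.750000.


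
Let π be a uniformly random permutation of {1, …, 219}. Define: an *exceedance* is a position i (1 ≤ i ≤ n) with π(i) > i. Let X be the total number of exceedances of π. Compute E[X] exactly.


Write X = Σ_{i=1}^{219} X_i, where X_i = 1_{π(i) > i}.
For each fixed i, π(i) is uniform over {1, …, 219} (marginal of a uniform permutation), so P[π(i) > i] = (n − i)/n. Summing: Σ_{i=1}^{219} (n − i)/n = (0 + 1 + … + 218)/219 = 219(219 − 1)/(2·219) = (219 − 1)/2.
Hence E[X] = Σ_{i=1}^{219} (219 − i)/219 = 109 ≈ 109.0000.

E[X] = 109 = 109.0000.


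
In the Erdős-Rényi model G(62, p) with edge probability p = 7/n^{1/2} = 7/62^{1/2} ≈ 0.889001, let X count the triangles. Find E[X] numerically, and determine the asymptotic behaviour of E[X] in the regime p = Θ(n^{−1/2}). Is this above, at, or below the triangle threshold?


Number of potential triangles: C(62, 3) = 37820.
Each occurs with probability p³ ≈ (0.889001)³ ≈ 7.02597477e-01.
By linearity: E[X] = C(62, 3)·p³ ≈ 37820 · 7.02597477e-01 ≈ 26572.236572.
Since α = 1/2 < 1, p = c/n^{1/2} ≫ 1/n is above the triangle threshold p ~ 1/n. Asymptotically E[X] ~ (c³/6)·n^{3(1−α)} = (7³/6)·n^{1.5} → ∞; triangles are abundant w.h.p.

E[X] ≈ 26572.236572; in regime p = Θ(1/n^{1/2}) E[X] diverges (above the triangle threshold p ~ 1/n).


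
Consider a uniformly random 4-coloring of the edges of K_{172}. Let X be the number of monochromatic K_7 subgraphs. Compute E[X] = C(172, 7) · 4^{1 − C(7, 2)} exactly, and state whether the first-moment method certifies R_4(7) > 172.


E[X] = C(172, 7) · 4^{1 − 21} = 780842580024 · 4^{−20} = 780842580024/1099511627776.
As a reduced fraction: E[X] = 97605322503/137438953472 ≈ 0.7102.
Is E[X] < 1? YES.
Since E[X] < 1, there exists a 4-coloring of K_{172} with no monochromatic K_7; hence R_4(7) > 172.

E[X] = 97605322503/137438953472 ≈ 0.7102; E[X] < 1, so R_4(7) > 172.


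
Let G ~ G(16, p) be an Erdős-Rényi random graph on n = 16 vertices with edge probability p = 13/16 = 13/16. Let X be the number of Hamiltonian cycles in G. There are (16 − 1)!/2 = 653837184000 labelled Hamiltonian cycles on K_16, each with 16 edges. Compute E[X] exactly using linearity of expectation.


K_16 has (16 − 1)!/2 = 653837184000 labelled Hamiltonian cycles.
For each such Hamiltonian cycle H, let X_H = 1 if all 16 edges of H are present in G. Then P[X_H = 1] = p^{16} = (13/16)^{16} = 665416609183179841/18446744073709551616.
Summing the indicators: E[X] = Σ_H E[X_H] = 653837184000 · p^{16} = 653837184000 · 665416609183179841/18446744073709551616 = 424877072202303561918952875/18014398509481984.
Numerically: E[X] ≈ 2.3585e+10.

E[X] = 653837184000 · (13/16)^{16} = 424877072202303561918952875/18014398509481984 ≈ 2.3585e+10.


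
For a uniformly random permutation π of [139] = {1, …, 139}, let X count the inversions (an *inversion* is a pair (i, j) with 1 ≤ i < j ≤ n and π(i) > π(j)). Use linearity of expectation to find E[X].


Write X = Σ X_I over the C(139, 2) = 9591 pairs i < j, with X_I the indicator of one inversion.
There are 9591 indicators.
For each fixed pair i < j, the values π(i) and π(j) are two distinct elements of {1, …, 139} in uniformly random order; by symmetry P[π(i) > π(j)] = 1/2.
By linearity: E[X] = 9591 · (1/2) = C(139, 2) · (1/2) = 9591/2 = 9591/2 ≈ 4795.5000.

E[X] = 9591/2 = 4795.5000.


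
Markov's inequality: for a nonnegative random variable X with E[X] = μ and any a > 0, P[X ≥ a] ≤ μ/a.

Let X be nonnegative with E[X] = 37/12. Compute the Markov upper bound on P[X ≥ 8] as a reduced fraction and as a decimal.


μ = E[X] = 37/12, a = 8.
Markov: P[X ≥ 8] ≤ μ/a = (37/12)/8 = 37/96.
Numerically: ≈ 0.38542.
(Since a = 8 > μ = 3.08333, the bound 37/96 is < 1 and informative.)

P[X ≥ 8] ≤ 37/96 ≈ 0.38542.


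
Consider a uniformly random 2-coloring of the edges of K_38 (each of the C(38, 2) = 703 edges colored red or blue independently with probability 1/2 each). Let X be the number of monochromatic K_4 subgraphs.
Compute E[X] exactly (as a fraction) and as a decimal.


Let X = Σ_S X_S over the C(38, 4) = 73815 subsets S of size 4, where X_S = 1 if the K_4 on S is monochromatic.
For a fixed S, the K_4 on S has C(4, 2) = 6 edges. P[all 6 edges red] = (1/2)^6, and likewise for blue, so P[monochromatic] = 2·(1/2)^6 = 2^{1 − 6} = 1/32.
By linearity: E[X] = C(38, 4) · 2^{1 − 6} = 73815 · 1/32 = 73815/32.
Numerically: E[X] ≈ 2306.7188.

E[X] = C(38,4)·2^(1−C(4,2)) = 73815/32 ≈ 2306.7188.


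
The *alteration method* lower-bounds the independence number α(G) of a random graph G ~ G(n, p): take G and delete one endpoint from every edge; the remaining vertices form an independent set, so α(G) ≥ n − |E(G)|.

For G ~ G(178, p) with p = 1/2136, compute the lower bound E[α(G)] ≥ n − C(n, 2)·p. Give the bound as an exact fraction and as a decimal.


E[|E(G)|] = C(178, 2)·p = 15753 · (1/2136) = 59/8.
E[α(G)] ≥ n − E[|E(G)|] = 178 − 59/8 = 1365/8.
Numerically: ≈ 170.625.
(This is only a lower bound; the true E[α(G)] may be larger.)

E[α(G)] ≥ 1365/8 ≈ 170.625.


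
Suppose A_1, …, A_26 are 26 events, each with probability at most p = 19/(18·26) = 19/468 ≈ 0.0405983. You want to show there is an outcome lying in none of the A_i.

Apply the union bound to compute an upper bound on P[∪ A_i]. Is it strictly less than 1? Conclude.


Union bound: P[∪_{i=1}^{26} A_i] ≤ Σ_i P[A_i] ≤ 26·p = 26·(19/468) = 19/18.
Numerically: 19/18 ≈ 1.0555556.
Is 19/18 < 1? NO.
Since the bound 19/18 is ≥ 1, the union bound is uninformative here; it does NOT by itself certify existence.

26·p = 19/18 ≈ 1.0555556; existence NOT certified by the union bound.


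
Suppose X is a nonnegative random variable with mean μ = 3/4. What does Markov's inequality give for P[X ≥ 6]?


μ = E[X] = 3/4, a = 6.
Markov: P[X ≥ 6] ≤ μ/a = (3/4)/6 = 1/8.
Numerically: ≈ 0.12500.
(Since a = 6 > μ = 0.75000, the bound 1/8 is < 1 and informative.)

P[X ≥ 6] ≤ 1/8 ≈ 0.12500.


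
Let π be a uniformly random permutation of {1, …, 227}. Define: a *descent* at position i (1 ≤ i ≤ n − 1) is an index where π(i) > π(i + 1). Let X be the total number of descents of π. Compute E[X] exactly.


Write X = Σ X_I over i = 1, …, 226, with X_I the indicator of one descent.
There are 226 indicators.
For each fixed i, the pair (π(i), π(i+1)) is a uniformly random ordered pair of distinct values from {1, …, 227}; by symmetry P[π(i) > π(i+1)] = 1/2.
By linearity: E[X] = 226 · (1/2) = (227 − 1) · (1/2) = 113 ≈ 113.000000.

E[X] = 113 = 113.000000.


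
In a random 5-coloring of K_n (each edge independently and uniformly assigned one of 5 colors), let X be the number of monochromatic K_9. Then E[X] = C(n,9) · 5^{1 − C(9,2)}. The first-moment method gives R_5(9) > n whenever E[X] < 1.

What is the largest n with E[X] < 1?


We need C(n, 9) · 5^{1 − 36} < 1, i.e. C(n, 9) < 5^{36 − 1} = 2910383045673370361328125.
Check values of n near the boundary:
  n = 2169: C(2169, 9) = 2879753360044504243499683; 2879753360044504243499683 < 2910383045673370361328125? YES
  n = 2170: C(2170, 9) = 2891746779868845075610510; 2891746779868845075610510 < 2910383045673370361328125? YES
  n = 2171: C(2171, 9) = 2903784578674959601827205; 2903784578674959601827205 < 2910383045673370361328125? YES
  n = 2172: C(2172, 9) = 2915866900084148060642020; 2915866900084148060642020 < 2910383045673370361328125? NO
  n = 2173: C(2173, 9) = 2927993888115921319674265; 2927993888115921319674265 < 2910383045673370361328125? NO
  n = 2174: C(2174, 9) = 2940165687188920530702934; 2940165687188920530702934 < 2910383045673370361328125? NO
The largest n with C(n, 9) < 2910383045673370361328125 is n = 2171 (where E[X] = 580756915734991920365441/582076609134674072265625 ≈ 0.998). Hence R_5(9) > 2171, i.e. R_5(9) ≥ 2172.

Largest n = 2171; hence R_5(9) > 2171.


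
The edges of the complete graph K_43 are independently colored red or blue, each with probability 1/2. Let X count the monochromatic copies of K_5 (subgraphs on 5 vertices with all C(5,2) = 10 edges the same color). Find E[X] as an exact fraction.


Let X = Σ_S X_S over the C(43, 5) = 962598 subsets S of size 5, where X_S = 1 if the K_5 on S is monochromatic.
For a fixed S, the K_5 on S has C(5, 2) = 10 edges. P[all 10 edges red] = (1/2)^10, and likewise for blue, so P[monochromatic] = 2·(1/2)^10 = 2^{1 − 10} = 1/512.
Summing: E[X] = C(43, 5) · 2^{1 − 10} = 962598 · 1/512 = 481299/256.
Numerically: E[X] ≈ 1880.074219.

E[X] = C(43,5)·2^(1−C(5,2)) = 481299/256 ≈ 1880.074219.


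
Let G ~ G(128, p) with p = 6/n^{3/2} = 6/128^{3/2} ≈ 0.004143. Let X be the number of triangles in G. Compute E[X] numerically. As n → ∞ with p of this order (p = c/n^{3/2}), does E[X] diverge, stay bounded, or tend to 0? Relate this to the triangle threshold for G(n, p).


Number of potential triangles: C(128, 3) = 341376.
Each occurs with probability p³ ≈ (0.004143)³ ≈ 7.112281e-08.
By linearity: E[X] = C(128, 3)·p³ ≈ 341376 · 7.112281e-08 ≈ 0.0243.
Since α = 3/2 > 1, p = c/n^{3/2} = o(1/n) is below the triangle threshold p ~ 1/n. Asymptotically E[X] ~ (c³/6)·n^{3(1−α)} = (6³/6)·n^{-1.5} → 0, so by Markov's inequality G has no triangles w.h.p.

E[X] ≈ 0.0243; in regime p = Θ(1/n^{3/2}) E[X] tends to 0 (below the triangle threshold p ~ 1/n).


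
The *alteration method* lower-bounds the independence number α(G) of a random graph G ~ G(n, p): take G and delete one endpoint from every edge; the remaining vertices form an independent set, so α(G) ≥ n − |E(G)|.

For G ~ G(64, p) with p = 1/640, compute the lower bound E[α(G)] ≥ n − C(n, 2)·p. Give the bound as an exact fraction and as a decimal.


E[|E(G)|] = C(64, 2)·p = 2016 · (1/640) = 63/20.
E[α(G)] ≥ n − E[|E(G)|] = 64 − 63/20 = 1217/20.
Numerically: ≈ 60.8500.
(This is only a lower bound; the true E[α(G)] may be larger.)

E[α(G)] ≥ 1217/20 ≈ 60.8500.


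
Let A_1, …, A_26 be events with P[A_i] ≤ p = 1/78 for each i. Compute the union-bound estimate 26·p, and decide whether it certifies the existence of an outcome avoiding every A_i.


Union bound: P[∪_{i=1}^{26} A_i] ≤ Σ_i P[A_i] ≤ 26·p = 26·(1/78) = 1/3.
Numerically: 1/3 ≈ 0.3333333.
Is 1/3 < 1? YES.
Since P[∪ A_i] ≤ 1/3 < 1, the complement has P[∩ A_i^c] ≥ 1 − 1/3 = 2/3 > 0, so some outcome avoids every A_i.

26·p = 1/3 ≈ 0.3333333; existence CERTIFIED by the union bound.


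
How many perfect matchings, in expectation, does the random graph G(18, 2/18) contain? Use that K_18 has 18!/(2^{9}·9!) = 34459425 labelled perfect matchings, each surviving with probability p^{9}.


K_18 has 18!/(2^{9}·9!) = 34459425 labelled perfect matchings.
For each such perfect matching H, let X_H = 1 if all 9 edges of H are present in G. Then P[X_H = 1] = p^{9} = (1/9)^{9} = 1/387420489.
By linearity: E[X] = Σ_H E[X_H] = 34459425 · p^{9} = 34459425 · 1/387420489 = 425425/4782969.
Numerically: E[X] ≈ 0.0889458.

E[X] = 34459425 · (1/9)^{9} = 425425/4782969 ≈ 0.0889458.


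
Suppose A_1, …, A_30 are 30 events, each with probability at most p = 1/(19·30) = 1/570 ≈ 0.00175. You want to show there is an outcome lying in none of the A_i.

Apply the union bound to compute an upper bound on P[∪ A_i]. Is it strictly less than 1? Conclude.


Union bound: P[∪_{i=1}^{30} A_i] ≤ Σ_i P[A_i] ≤ 30·p = 30·(1/570) = 1/19.
Numerically: 1/19 ≈ 0.05263.
Is 1/19 < 1? YES.
Since P[∪ A_i] ≤ 1/19 < 1, the complement has P[∩ A_i^c] ≥ 1 − 1/19 = 18/19 > 0, so some outcome avoids every A_i.

30·p = 1/19 ≈ 0.05263; existence CERTIFIED by the union bound.


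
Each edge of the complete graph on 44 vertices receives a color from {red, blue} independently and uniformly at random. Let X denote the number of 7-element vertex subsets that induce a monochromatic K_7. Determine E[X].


Let X = Σ_S X_S over the C(44, 7) = 38320568 subsets S of size 7, where X_S = 1 if the K_7 on S is monochromatic.
For a fixed S, the K_7 on S has C(7, 2) = 21 edges. P[all 21 edges red] = (1/2)^21, and likewise for blue, so P[monochromatic] = 2·(1/2)^21 = 2^{1 − 21} = 1/1048576.
By linearity of expectation: E[X] = C(44, 7) · 2^{1 − 21} = 38320568 · 1/1048576 = 4790071/131072.
Numerically: E[X] ≈ 36.545341.

E[X] = C(44,7)·2^(1−C(7,2)) = 4790071/131072 ≈ 36.545341.


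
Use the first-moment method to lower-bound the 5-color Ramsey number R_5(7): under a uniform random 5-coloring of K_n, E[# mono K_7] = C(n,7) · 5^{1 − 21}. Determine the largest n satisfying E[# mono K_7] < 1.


We need C(n, 7) · 5^{1 − 21} < 1, i.e. C(n, 7) < 5^{21 − 1} = 95367431640625.
Check values of n near the boundary:
  n = 334: C(334, 7) = 86359460961576; 86359460961576 < 95367431640625? YES
  n = 335: C(335, 7) = 88202498238195; 88202498238195 < 95367431640625? YES
  n = 336: C(336, 7) = 90079147136880; 90079147136880 < 95367431640625? YES
  n = 337: C(337, 7) = 91989916924632; 91989916924632 < 95367431640625? YES
  n = 338: C(338, 7) = 93935323022736; 93935323022736 < 95367431640625? YES
  n = 339: C(339, 7) = 95915887062372; 95915887062372 < 95367431640625? NO
  n = 340: C(340, 7) = 97932136940560; 97932136940560 < 95367431640625? NO
  n = 341: C(341, 7) = 99984606876440; 99984606876440 < 95367431640625? NO
The largest n with C(n, 7) < 95367431640625 is n = 338 (where E[X] = 93935323022736/95367431640625 ≈ 0.984983). Hence R_5(7) > 338, i.e. R_5(7) ≥ 339.

Largest n = 338; hence R_5(7) > 338.


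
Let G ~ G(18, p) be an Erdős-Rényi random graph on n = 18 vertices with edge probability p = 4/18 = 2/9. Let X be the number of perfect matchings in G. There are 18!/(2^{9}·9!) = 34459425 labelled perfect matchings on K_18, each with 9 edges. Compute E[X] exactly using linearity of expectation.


K_18 has 18!/(2^{9}·9!) = 34459425 labelled perfect matchings.
For each such perfect matching H, let X_H = 1 if all 9 edges of H are present in G. Then P[X_H = 1] = p^{9} = (2/9)^{9} = 512/387420489.
By linearity: E[X] = Σ_H E[X_H] = 34459425 · p^{9} = 34459425 · 512/387420489 = 217817600/4782969.
Numerically: E[X] ≈ 45.54.

E[X] = 34459425 · (2/9)^{9} = 217817600/4782969 ≈ 45.54.


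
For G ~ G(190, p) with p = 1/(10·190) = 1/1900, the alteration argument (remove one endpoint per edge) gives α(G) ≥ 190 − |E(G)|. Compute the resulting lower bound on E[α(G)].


E[|E(G)|] = C(190, 2)·p = 17955 · (1/1900) = 189/20.
E[α(G)] ≥ n − E[|E(G)|] = 190 − 189/20 = 3611/20.
Numerically: ≈ 180.5500.
(This is only a lower bound; the true E[α(G)] may be larger.)

E[α(G)] ≥ 3611/20 ≈ 180.5500.


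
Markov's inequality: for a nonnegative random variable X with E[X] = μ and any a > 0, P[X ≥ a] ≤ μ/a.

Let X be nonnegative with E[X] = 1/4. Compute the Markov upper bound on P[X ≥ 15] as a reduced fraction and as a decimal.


μ = E[X] = 1/4, a = 15.
Markov: P[X ≥ 15] ≤ μ/a = (1/4)/15 = 1/60.
Numerically: ≈ 0.0167.
(Since a = 15 > μ = 0.2500, the bound 1/60 is < 1 and informative.)

P[X ≥ 15] ≤ 1/60 ≈ 0.0167.


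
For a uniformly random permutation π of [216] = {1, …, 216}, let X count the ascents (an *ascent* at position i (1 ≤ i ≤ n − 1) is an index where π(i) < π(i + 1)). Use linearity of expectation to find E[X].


Write X = Σ X_I over i = 1, …, 215, with X_I the indicator of one ascent.
There are 215 indicators.
For each fixed i, the pair (π(i), π(i+1)) is a uniformly random ordered pair of distinct values from {1, …, 216}; by symmetry P[π(i) < π(i+1)] = 1/2.
By linearity: E[X] = 215 · (1/2) = (216 − 1) · (1/2) = 215/2 ≈ 107.5000.

E[X] = 215/2 = 107.5000.


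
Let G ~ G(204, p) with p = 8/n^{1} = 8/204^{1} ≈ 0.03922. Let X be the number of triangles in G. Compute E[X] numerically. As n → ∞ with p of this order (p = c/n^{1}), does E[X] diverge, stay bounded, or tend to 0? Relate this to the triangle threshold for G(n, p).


Number of potential triangles: C(204, 3) = 1394204.
Each occurs with probability p³ ≈ (0.03922)³ ≈ 6.030863e-05.
By linearity: E[X] = C(204, 3)·p³ ≈ 1394204 · 6.030863e-05 ≈ 84.0825.
Here α = 1, so p = 8/n is exactly at the triangle threshold p ~ 1/n. Asymptotically E[X] → c³/6 = 8³/6 = 256/3 ≈ 85.3333, a bounded constant. In this regime the triangle count is asymptotically Poisson(c³/6).

E[X] ≈ 84.0825; in regime p = Θ(1/n^{1}) E[X] stays bounded (at the triangle threshold p ~ 1/n).


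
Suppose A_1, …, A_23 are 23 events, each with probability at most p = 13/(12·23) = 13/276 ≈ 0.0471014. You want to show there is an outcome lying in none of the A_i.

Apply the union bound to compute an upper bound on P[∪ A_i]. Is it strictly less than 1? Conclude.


Union bound: P[∪_{i=1}^{23} A_i] ≤ Σ_i P[A_i] ≤ 23·p = 23·(13/276) = 13/12.
Numerically: 13/12 ≈ 1.0833333.
Is 13/12 < 1? NO.
Since the bound 13/12 is ≥ 1, the union bound is uninformative here; it does NOT by itself certify existence.

23·p = 13/12 ≈ 1.0833333; existence NOT certified by the union bound.


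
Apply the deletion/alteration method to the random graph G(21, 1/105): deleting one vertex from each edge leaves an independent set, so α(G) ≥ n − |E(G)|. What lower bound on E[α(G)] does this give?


E[|E(G)|] = C(21, 2)·p = 210 · (1/105) = 2.
E[α(G)] ≥ n − E[|E(G)|] = 21 − 2 = 19.
Numerically: ≈ 19.000000.
(This is only a lower bound; the true E[α(G)] may be larger.)

E[α(G)] ≥ 19 ≈ 19.000000.


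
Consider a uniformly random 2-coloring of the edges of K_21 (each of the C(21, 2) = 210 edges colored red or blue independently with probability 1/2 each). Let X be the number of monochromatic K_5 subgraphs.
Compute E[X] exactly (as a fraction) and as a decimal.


Let X = Σ_S X_S over the C(21, 5) = 20349 subsets S of size 5, where X_S = 1 if the K_5 on S is monochromatic.
For a fixed S, the K_5 on S has C(5, 2) = 10 edges. P[all 10 edges red] = (1/2)^10, and likewise for blue, so P[monochromatic] = 2·(1/2)^10 = 2^{1 − 10} = 1/512.
By linearity of expectation: E[X] = C(21, 5) · 2^{1 − 10} = 20349 · 1/512 = 20349/512.
Numerically: E[X] ≈ 39.744.

E[X] = C(21,5)·2^(1−C(5,2)) = 20349/512 ≈ 39.744.


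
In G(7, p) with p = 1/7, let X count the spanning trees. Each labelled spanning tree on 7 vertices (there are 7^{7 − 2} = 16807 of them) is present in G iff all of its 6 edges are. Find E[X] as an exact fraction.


K_7 has 7^{7 − 2} = 16807 labelled spanning trees.
For each such spanning tree H, let X_H = 1 if all 6 edges of H are present in G. Then P[X_H = 1] = p^{6} = (1/7)^{6} = 1/117649.
By linearity of expectation: E[X] = Σ_H E[X_H] = 16807 · p^{6} = 16807 · 1/117649 = 1/7.
Numerically: E[X] ≈ 0.1429.

E[X] = 16807 · (1/7)^{6} = 1/7 ≈ 0.1429.


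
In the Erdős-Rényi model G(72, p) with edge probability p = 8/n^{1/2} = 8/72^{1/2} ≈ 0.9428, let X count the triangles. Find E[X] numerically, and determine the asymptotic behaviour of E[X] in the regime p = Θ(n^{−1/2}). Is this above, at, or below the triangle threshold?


Number of potential triangles: C(72, 3) = 59640.
Each occurs with probability p³ ≈ (0.9428)³ ≈ 8.380525e-01.
By linearity: E[X] = C(72, 3)·p³ ≈ 59640 · 8.380525e-01 ≈ 49981.4500.
Since α = 1/2 < 1, p = c/n^{1/2} ≫ 1/n is above the triangle threshold p ~ 1/n. Asymptotically E[X] ~ (c³/6)·n^{3(1−α)} = (8³/6)·n^{1.5} → ∞; triangles are abundant w.h.p.

E[X] ≈ 49981.4500; in regime p = Θ(1/n^{1/2}) E[X] diverges (above the triangle threshold p ~ 1/n).
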